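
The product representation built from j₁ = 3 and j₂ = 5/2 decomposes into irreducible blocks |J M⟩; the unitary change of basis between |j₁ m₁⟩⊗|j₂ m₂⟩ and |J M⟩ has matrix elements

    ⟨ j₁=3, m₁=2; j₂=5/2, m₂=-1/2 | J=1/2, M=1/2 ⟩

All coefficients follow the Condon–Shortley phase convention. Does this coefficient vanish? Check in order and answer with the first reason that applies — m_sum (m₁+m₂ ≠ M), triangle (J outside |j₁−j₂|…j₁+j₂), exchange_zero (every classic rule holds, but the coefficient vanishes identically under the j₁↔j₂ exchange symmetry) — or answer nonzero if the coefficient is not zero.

m_sum

m-sum: m₁+m₂ = 2+(-1/2) = 3/2, M = 1/2  ✗ ⇒ coefficient is 0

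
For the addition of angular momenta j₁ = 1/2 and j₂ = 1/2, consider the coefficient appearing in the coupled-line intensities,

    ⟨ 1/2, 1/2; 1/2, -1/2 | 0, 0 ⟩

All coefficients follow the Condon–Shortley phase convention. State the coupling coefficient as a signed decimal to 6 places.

triangle: 1!·0!·0!/2! = 1/2
(j±m)!: 1!·0!·0!·1!·0!·0! = 1
prefactor² = (2J+1)·Δ·N² = 1/2
  k=0: +1/(0!·1!·0!·0!·0!·0!) = 1
Σ = 1  ⇒  CG² = 1/2·1² = 1/2
CG = +√(1/2) = +0.707107

+√(1/2) = +0.707107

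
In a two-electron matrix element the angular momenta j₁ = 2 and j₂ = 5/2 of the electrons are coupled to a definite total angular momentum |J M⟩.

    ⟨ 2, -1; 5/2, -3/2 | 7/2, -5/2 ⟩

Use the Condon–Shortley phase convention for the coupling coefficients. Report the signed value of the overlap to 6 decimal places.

j₁+j₂−J=1  J+j₁−j₂=3  J−j₁+j₂=4  j₁+j₂+J+1=9
(j₁±m₁, j₂±m₂, J±M) = (1,3,1,4,1,6)
P² = 2304/7
sum k=0..1:
  [0] +1/36 = 1/36
  [1] −1/48 = -1/48
S = 1/144
C² = P²·S² = 1/63 ; C = +0.125988

+√(1/63) = +0.125988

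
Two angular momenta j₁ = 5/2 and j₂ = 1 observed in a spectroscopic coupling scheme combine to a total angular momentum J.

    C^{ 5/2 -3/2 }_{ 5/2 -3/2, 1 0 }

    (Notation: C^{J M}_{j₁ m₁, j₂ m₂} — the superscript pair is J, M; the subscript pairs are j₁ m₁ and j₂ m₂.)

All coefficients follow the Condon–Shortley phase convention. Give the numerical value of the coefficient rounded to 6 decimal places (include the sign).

-0.507093

j₁+j₂−J=1  J+j₁−j₂=4  J−j₁+j₂=1  j₁+j₂+J+1=7
(j₁±m₁, j₂±m₂, J±M) = (1,4,1,1,1,4)
P² = 576/35
sum k=0..1:
  [0] +1/24 = 1/24
  [1] −1/6 = -1/6
S = -1/8
C² = P²·S² = 9/35 ; C = -0.507093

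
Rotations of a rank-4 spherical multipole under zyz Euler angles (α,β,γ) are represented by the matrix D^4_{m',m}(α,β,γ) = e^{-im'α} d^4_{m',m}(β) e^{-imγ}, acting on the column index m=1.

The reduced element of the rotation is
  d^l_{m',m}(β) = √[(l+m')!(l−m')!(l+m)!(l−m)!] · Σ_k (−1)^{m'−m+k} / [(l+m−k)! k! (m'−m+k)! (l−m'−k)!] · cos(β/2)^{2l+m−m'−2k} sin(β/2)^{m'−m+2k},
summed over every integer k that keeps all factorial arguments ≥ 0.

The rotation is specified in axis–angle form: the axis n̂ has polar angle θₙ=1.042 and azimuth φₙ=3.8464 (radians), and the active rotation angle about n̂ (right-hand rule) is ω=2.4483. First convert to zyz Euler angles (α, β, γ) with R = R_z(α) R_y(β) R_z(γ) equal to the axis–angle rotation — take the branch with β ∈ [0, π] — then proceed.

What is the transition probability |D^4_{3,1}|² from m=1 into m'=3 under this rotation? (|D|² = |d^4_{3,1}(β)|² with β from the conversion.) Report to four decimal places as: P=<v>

Axis–angle → zyz. n̂ = (sinθₙcosφₙ, sinθₙsinφₙ, cosθₙ) = (-0.657695, -0.559395, +0.504494), ω = 2.4483.
R = I cosω + sinω [n̂]ₓ + (1−cosω) n̂n̂ᵀ gives
  R = [-0.003880, +0.328480, -0.944503; +0.973298, -0.215539, -0.078959; -0.229514, -0.919589, -0.318872]
β = atan2(√(R₁₃²+R₂₃²), R₃₃) = 1.895336; α = atan2(R₂₃, R₁₃) mod 2π = 3.224997; γ = atan2(R₃₂, −R₃₁) mod 2π = 4.956975
Split into d^4_{3,1}(β=1.8953) × two z-phases.
c=cos(1.895336/2)=0.583578, s=sin(1.895336/2)=0.812057; N=√[5040·1·120·6]=1904.940944
Admissible k: 0..1 (factorial args all ≥0)
  k=0: (−1)^2·1904.9409/(240)·0.5836^6·0.8121^2 = +0.206747
  k=1: (−1)^3·1904.9409/(144)·0.5836^4·0.8121^4 = -0.667208
d^4_{3,1}(1.8953) = +0.206747 -0.667208 = -0.460462
|D^4_{3,1}|² = |d^4_{3,1}(β)|² = (-0.460462)² = 0.212025 (the z-rotation phases have unit modulus)

P=0.2120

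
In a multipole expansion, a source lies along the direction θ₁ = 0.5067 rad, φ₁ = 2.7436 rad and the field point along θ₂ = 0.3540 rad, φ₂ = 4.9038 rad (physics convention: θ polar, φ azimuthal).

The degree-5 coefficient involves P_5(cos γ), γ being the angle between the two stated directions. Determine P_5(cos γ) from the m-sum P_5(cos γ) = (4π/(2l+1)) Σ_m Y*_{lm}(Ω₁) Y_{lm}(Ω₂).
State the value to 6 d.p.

-0.399329

Summing Y*_{l m}(θ₁,φ₁)·Y_{l m}(θ₂,φ₂) over m ∈ [−5, 5]; prefactor 4π/(2·5+1) = 1.142397:
  term(m=-5) = (-0.000006, 0.000028)   from Y*(Ω₁)=(0.005085, 0.011412), Y(Ω₂)=(0.001899, 0.001338)
  term(m=-4) = (-0.001002, -0.000999)   from Y*(Ω₁)=(-0.001507, -0.071163), Y(Ω₂)=(0.014332, -0.013777)
  term(m=-3) = (0.022731, -0.004547)   from Y*(Ω₁)=(-0.085553, 0.216191), Y(Ω₂)=(-0.054157, -0.083710)
  term(m=-2) = (-0.054009, 0.130652)   from Y*(Ω₁)=(0.315792, -0.322551), Y(Ω₂)=(-0.290521, 0.116990)
  term(m=-1) = (-0.121771, -0.182104)   from Y*(Ω₁)=(-0.368304, 0.154846), Y(Ω₂)=(0.104313, 0.538295)
  term(m=+0) = (-0.041438, -0.000000)   from Y*(Ω₁)=(-0.173250, -0.000000), Y(Ω₂)=(0.239180, 0.000000)
  term(m=+1) = (-0.121771, 0.182104)   from Y*(Ω₁)=(0.368304, 0.154846), Y(Ω₂)=(-0.104313, 0.538295)
  term(m=+2) = (-0.054009, -0.130652)   from Y*(Ω₁)=(0.315792, 0.322551), Y(Ω₂)=(-0.290521, -0.116990)
  term(m=+3) = (0.022731, 0.004547)   from Y*(Ω₁)=(0.085553, 0.216191), Y(Ω₂)=(0.054157, -0.083710)
  term(m=+4) = (-0.001002, 0.000999)   from Y*(Ω₁)=(-0.001507, 0.071163), Y(Ω₂)=(0.014332, 0.013777)
  term(m=+5) = (-0.000006, -0.000028)   from Y*(Ω₁)=(-0.005085, 0.011412), Y(Ω₂)=(-0.001899, 0.001338)
Total Σ_m = (-0.349553, 0.000000). Multiply by 1.142397: (-0.399329, 0.000000). P_5(cos γ) = -0.399329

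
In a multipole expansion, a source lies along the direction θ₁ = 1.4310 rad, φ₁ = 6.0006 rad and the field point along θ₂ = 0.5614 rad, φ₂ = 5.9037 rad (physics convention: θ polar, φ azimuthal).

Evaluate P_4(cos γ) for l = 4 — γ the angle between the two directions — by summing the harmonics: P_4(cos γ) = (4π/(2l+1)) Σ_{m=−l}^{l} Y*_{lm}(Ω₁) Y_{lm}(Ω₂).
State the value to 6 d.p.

-0.427512

Term-by-term m-sum for l=4 (normalisation 4π/9 = 1.396263):
  term(m=-4) = (0.014004, 0.005717)   from Y*(Ω₁)=(0.181419, -0.384903), Y(Ω₂)=(0.001878, 0.035498)
  term(m=-3) = (0.025939, 0.007760)   from Y*(Ω₁)=(0.112057, -0.126982), Y(Ω₂)=(0.066985, 0.145160)
  term(m=-2) = (-0.105906, -0.020785)   from Y*(Ω₁)=(-0.239369, 0.151802), Y(Ω₂)=(0.276262, 0.262033)
  term(m=-1) = (-0.079984, -0.007775)   from Y*(Ω₁)=(-0.179545, 0.052132), Y(Ω₂)=(0.399246, 0.159226)
  term(m=+0) = (-0.014290, 0.000000)   from Y*(Ω₁)=(0.257134, -0.000000), Y(Ω₂)=(-0.055575, 0.000000)
  term(m=+1) = (-0.079984, 0.007775)   from Y*(Ω₁)=(0.179545, 0.052132), Y(Ω₂)=(-0.399246, 0.159226)
  term(m=+2) = (-0.105906, 0.020785)   from Y*(Ω₁)=(-0.239369, -0.151802), Y(Ω₂)=(0.276262, -0.262033)
  term(m=+3) = (0.025939, -0.007760)   from Y*(Ω₁)=(-0.112057, -0.126982), Y(Ω₂)=(-0.066985, 0.145160)
  term(m=+4) = (0.014004, -0.005717)   from Y*(Ω₁)=(0.181419, 0.384903), Y(Ω₂)=(0.001878, -0.035498)
Accumulated sum (-0.306183, 0.000000); after 4π/(2l+1) scaling, (-0.427512, 0.000000) ⇒ P_4 = -0.427512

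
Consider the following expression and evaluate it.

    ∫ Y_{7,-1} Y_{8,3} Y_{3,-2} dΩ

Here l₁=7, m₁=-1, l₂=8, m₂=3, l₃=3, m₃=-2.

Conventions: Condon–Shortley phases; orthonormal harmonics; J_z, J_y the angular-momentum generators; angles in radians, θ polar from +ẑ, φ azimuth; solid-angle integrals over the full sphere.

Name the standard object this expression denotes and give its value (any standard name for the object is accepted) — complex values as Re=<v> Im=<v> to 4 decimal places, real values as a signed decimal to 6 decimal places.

Gaunt coefficient, +0.039939

This is a Gaunt coefficient — the integral of a triple product of spherical harmonics over the sphere.
m-sum 0 ✓  L=18 even ✓  1≤3≤15 ✓
Π(2lᵢ+1) = 15×17×7 = 1785
triangle coeff Δ(7,8,3) = 1/5290740
Σ_t [5,7]: t=5:−1/7257600 t=6:+1/2073600 t=7:−1/7257600 = 1/4838400
(3j)²=252/20995 [(7 8 3; 0 0 0)], sign=-1
Σ_t [7,8]: t=7:−1/14515200 t=8:+1/11612160 = 1/58060800
(3j)²=55/58786 [(7 8 3; -1 3 -2)], sign=-1
⇒ 4πI² = 20790/1037153
I = (+1)√(20790/1037153/(4π)) = 0.03993934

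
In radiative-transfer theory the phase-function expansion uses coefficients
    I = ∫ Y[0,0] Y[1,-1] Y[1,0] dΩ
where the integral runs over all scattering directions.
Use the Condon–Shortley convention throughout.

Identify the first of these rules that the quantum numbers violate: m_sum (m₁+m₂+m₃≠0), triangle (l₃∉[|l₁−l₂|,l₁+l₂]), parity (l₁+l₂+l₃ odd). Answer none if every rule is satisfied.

m_sum

m₁+m₂+m₃ = 0 − 1 + 0 = -1  ✗
triangle: |0−1|=1 ≤ l₃=1 ≤ 0+1=1
parity: l₁+l₂+l₃ = 2 is even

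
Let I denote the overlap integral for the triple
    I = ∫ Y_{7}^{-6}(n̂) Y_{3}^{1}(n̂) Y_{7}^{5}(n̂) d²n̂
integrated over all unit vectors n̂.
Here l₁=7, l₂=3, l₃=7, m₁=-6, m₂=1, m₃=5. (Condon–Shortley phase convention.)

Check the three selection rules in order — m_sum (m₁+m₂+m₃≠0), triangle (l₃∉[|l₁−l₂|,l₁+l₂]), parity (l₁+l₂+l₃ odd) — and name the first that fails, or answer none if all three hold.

m₁+m₂+m₃ = -6 + 1 + 5 = 0  ✓
triangle: |7−3|=4 ≤ l₃=7 ≤ 7+3=10  ✓
parity: l₁+l₂+l₃ = 17 is odd  ✗

parity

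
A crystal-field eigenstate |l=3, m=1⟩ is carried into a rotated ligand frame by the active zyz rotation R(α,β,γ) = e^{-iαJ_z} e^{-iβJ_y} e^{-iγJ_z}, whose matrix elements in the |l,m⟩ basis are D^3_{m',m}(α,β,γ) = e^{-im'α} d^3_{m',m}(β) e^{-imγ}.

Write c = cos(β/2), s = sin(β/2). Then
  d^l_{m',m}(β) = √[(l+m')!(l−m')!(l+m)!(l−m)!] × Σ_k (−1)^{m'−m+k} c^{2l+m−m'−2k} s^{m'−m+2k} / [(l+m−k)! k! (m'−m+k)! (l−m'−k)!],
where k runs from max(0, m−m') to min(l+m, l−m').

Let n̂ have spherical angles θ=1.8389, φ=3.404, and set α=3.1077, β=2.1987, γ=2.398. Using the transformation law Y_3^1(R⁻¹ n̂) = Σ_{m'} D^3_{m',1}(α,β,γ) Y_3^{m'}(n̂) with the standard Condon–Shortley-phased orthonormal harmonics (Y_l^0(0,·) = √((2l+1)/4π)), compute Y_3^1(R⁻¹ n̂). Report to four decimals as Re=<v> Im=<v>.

Re=-0.4279 Im=-0.0143

Need the full column D^3_{m',1} for m'=−3..3 at α=3.1077, β=2.1987, γ=2.3980.
cos(β/2)=0.454175, sin(β/2)=0.890912
d^3_{-3,1}: single k=4 term ⇒ +0.503307;  D = +0.403124+0.301345i
d^3_{-2,1}: k∈[3..4] ⇒ +0.418992 -0.806118 = -0.387126;  D = +0.302036+0.242158i
d^3_{-1,1}: k∈[2..4] ⇒ +0.202635 -1.039625 +0.500046 = -0.336944;  D = -0.255592-0.219555i
d^3_{0,1}: k∈[1..3] ⇒ +0.059641 -0.688474 +0.883058 = +0.254225;  D = -0.187120-0.172094i
d^3_{1,1}: k∈[0..2] ⇒ +0.008777 -0.270181 +0.779719 = +0.518316;  D = +0.369393+0.363593i
d^3_{2,1}: k∈[0..1] ⇒ -0.054444 +0.418992 = +0.364547;  D = -0.250991-0.264383i
d^3_{3,1}: single k=0 term ⇒ +0.130801;  D = +0.086790+0.097859i
Y_3^{m'}(θ=1.8389,φ=3.404) and Σ D·Y over m':
  (+0.4031+0.3013i)·(-0.2640+0.2650i)  (+0.3020+0.2422i)·(-0.2179+0.1261i)  (-0.2556-0.2196i)·(+0.1954-0.0525i)  (-0.1871-0.1721i)·(+0.2619+0.0000i)  (+0.3694+0.3636i)·(-0.1954-0.0525i)  (-0.2510-0.2644i)·(-0.2179-0.1261i)  (+0.0868+0.0979i)·(+0.2640+0.2650i)
Y_3^1(R⁻¹ n̂) = -0.427869-0.014273i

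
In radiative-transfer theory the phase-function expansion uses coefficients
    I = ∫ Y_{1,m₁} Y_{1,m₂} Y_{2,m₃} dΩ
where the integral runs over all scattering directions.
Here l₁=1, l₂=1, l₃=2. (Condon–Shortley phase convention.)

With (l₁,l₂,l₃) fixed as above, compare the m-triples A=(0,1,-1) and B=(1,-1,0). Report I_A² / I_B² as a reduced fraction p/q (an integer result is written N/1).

Shared (l₁,l₂,l₃)=(1,1,2): N and (l;000)² cancel in I_A²/I_B².
A: Δ = 0!·2!·2!/5! = 1/30; Racah Σ t=0..0: t=0:+1/2 = 1/2; ⇒ 3j(1 1 2; 0 1 -1)² = 1/10, sgn -1
B: Δ = 0!·2!·2!/5! = 1/30; Racah Σ t=0..0: t=0:+1/4 = 1/4; ⇒ 3j(1 1 2; 1 -1 0)² = 1/30, sgn +1
I_A²/I_B² = (1/10)/(1/30) = 3/1

3/1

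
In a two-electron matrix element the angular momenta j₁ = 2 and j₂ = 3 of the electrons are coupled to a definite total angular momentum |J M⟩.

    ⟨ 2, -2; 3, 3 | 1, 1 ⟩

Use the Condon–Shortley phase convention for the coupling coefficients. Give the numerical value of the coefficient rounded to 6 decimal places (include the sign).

+0.654654  (= +√(3/7))

√[3·4!0!2!/7! · 0!4!6!0!2!0!] = √(6912/7)
  +(−1)^4/∏(4,0,0,2,0,0)! = 1/48  (running 1/48)
⟨..|..⟩ = √(6912/7)·(1/48) = +0.654654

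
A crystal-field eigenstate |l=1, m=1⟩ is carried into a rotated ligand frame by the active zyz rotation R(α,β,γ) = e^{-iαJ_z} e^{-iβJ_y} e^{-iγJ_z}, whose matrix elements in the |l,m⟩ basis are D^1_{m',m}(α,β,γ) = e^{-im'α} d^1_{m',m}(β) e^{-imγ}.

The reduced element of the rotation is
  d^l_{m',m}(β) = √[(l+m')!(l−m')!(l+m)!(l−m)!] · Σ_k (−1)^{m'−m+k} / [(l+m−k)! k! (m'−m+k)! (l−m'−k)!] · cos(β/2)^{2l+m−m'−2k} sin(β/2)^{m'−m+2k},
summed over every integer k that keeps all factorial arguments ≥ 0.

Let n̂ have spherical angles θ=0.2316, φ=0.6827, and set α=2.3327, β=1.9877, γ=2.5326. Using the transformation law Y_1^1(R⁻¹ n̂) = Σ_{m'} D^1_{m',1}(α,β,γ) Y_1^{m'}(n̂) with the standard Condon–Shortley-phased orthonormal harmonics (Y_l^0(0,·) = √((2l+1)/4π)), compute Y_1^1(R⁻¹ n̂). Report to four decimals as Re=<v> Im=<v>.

Re=-0.2049 Im=-0.2393

Need the full column D^1_{m',1} for m'=−1..1 at α=2.3327, β=1.9877, γ=2.5326.
cos(β/2)=0.545467, sin(β/2)=0.838132
d^1_{-1,1}: single k=2 term ⇒ +0.702466;  D = +0.688477-0.139490i
d^1_{0,1}: single k=1 term ⇒ +0.646541;  D = -0.530309-0.369848i
d^1_{1,1}: single k=0 term ⇒ +0.297534;  D = +0.045319+0.294063i
Y_1^{m'}(θ=0.2316,φ=0.6827) and Σ D·Y over m':
  (+0.6885-0.1395i)·(+0.0615-0.0500i)  (-0.5303-0.3698i)·(+0.4756+0.0000i)  (+0.0453+0.2941i)·(-0.0615-0.0500i)
Y_1^1(R⁻¹ n̂) = -0.204886-0.239273i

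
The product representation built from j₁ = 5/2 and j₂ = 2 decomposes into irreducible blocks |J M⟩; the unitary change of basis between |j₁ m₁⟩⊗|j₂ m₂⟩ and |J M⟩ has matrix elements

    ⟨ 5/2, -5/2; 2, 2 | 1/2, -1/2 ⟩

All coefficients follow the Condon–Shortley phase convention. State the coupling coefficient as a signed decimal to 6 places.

+√(1/3) ≈ +0.577350

√[2·4!1!0!/6! · 0!5!4!0!0!1!] = √(192)
  +(−1)^4/∏(4,0,1,0,0,0)! = 1/24  (running 1/24)
⟨..|..⟩ = √(192)·(1/24) = +0.577350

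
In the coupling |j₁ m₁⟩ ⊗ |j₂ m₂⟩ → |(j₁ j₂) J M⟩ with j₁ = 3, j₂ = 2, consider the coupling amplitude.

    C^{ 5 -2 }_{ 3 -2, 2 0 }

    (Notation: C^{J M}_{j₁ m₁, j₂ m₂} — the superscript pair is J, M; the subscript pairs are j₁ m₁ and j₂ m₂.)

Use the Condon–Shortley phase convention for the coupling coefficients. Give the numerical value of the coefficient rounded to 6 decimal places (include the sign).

j₁+j₂−J=0  J+j₁−j₂=6  J−j₁+j₂=4  j₁+j₂+J+1=11
(j₁±m₁, j₂±m₂, J±M) = (1,5,2,2,3,7)
P² = 69120
sum k=0..0:
  [0] +1/480 = 1/480
S = 1/480
C² = P²·S² = 3/10 ; C = +0.547723

+√(3/10) ≈ +0.547723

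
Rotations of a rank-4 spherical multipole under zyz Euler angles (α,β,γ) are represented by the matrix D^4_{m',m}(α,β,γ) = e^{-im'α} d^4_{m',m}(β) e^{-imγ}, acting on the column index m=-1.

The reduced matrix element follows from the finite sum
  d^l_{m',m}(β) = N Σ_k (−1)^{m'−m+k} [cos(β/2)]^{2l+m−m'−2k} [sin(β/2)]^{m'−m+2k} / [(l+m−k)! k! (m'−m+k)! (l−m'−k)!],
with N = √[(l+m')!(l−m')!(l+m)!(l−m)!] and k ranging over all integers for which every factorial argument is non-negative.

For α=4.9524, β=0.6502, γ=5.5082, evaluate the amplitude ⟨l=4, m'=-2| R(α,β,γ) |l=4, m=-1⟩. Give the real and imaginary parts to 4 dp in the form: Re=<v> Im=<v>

First d^4_{-2,-1}(β=0.6502), then the phase factors e^{-i(-2)α} and e^{-i(-1)γ}:
c=cos(0.650200/2)=0.947619, s=sin(0.650200/2)=0.319404; N=√[2·720·6·120]=1018.233765
The bounds max(0,m−m')=1 and min(l+m,l−m')=3 give 3 terms
  k=1: (−1)^0·1018.2338/(240)·0.9476^7·0.3194^1 = +0.929847
  k=2: (−1)^1·1018.2338/(48)·0.9476^5·0.3194^3 = -0.528194
  k=3: (−1)^2·1018.2338/(72)·0.9476^3·0.3194^5 = +0.040005
d^4_{-2,-1}(0.6502) = +0.929847 -0.528194 +0.040005 = +0.441658
Phases: e^{-i·(-2)·4.9524}=-0.886985-0.461799i, e^{-i·(-1)·5.5082}=+0.714431-0.699706i ⇒ D=-0.422584+0.128392i

Re=-0.4226 Im=0.1284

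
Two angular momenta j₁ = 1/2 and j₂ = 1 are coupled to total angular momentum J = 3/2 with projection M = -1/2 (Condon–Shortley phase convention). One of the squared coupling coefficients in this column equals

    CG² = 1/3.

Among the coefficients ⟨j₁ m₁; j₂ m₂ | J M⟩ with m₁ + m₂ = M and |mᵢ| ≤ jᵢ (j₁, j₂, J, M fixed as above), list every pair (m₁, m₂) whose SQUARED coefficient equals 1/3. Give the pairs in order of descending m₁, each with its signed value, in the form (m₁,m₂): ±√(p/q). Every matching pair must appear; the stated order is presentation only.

Admissible pairs with m₁+m₂ = M = -1/2: (-1/2,0), (1/2,-1)
  (m₁,m₂)=(1/2,-1): CG² = 1/3, CG = +√(1/3)   ← matches the target
  (m₁,m₂)=(-1/2,0): CG² = 2/3, CG = +√(2/3)
Pairs with CG² = 1/3: (1/2,-1): +√(1/3)

(1/2,-1): +√(1/3)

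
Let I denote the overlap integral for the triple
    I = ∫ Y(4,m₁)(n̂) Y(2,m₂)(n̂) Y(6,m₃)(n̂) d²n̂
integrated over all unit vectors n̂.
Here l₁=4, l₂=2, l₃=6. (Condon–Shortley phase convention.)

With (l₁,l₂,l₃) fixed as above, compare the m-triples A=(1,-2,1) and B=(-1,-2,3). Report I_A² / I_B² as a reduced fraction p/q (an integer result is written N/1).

Same 4,2,6: normalisation and zero-m 3j drop out of the ratio.
A: Δ: 0! 8! 4! / 13! → 1/6435; sum: t=0:+1/17280 = 1/17280; 3j²(4 2 6; 1 -2 1) = Δ·Π!·Σ² = 7/1287  (sign -1)
B: Δ: 0! 8! 4! / 13! → 1/6435; sum: t=0:+1/17280 = 1/17280; 3j²(4 2 6; -1 -2 3) = Δ·Π!·Σ² = 14/715  (sign -1)
I_A²/I_B² = (7/1287)/(14/715) = 5/18

5/18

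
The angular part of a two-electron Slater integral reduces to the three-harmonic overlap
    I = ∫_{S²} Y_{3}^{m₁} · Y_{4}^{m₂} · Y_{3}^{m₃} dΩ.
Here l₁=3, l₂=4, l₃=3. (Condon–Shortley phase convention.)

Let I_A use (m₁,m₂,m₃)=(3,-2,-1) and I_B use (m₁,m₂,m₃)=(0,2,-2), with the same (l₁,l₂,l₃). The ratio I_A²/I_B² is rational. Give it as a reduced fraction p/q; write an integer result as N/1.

l's match ⇒ only the (l;m) 3-j factors differ between A and B.
A: triangle coeff Δ(3,4,3) = 1/34650; Σ_t [0,0]: t=0:+1/192 = 1/192; (3j)²=3/77 [(3 4 3; 3 -2 -1)], sign=+1
B: triangle coeff Δ(3,4,3) = 1/34650; Σ_t [2,3]: t=2:+1/96 t=3:−1/72 = -1/288; (3j)²=1/462 [(3 4 3; 0 2 -2)], sign=+1
I_A²/I_B² = (3/77)/(1/462) = 18/1

18/1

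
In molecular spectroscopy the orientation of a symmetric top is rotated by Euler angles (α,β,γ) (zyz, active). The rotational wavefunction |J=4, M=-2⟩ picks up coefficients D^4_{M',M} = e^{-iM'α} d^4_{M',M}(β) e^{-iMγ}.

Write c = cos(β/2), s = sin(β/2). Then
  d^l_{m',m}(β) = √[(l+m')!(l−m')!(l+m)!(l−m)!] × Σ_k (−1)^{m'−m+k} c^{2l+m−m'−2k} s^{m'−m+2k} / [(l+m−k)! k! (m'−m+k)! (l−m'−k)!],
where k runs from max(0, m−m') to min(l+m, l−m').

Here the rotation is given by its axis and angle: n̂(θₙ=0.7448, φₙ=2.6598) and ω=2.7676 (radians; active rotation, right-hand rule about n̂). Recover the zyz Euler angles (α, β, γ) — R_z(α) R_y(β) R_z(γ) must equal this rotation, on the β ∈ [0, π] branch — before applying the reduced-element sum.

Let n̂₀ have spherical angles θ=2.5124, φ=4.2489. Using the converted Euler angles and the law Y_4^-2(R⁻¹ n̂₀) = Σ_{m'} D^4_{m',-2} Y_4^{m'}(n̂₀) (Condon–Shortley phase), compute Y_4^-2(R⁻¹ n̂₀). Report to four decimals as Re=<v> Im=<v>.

Axis–angle → zyz. n̂ = (sinθₙcosφₙ, sinθₙsinφₙ, cosθₙ) = (-0.600665, +0.314083, +0.735223), ω = 2.7676.
R = I cosω + sinω [n̂]ₓ + (1−cosω) n̂n̂ᵀ gives
  R = [-0.234219, -0.632879, -0.737974; -0.095673, -0.740399, +0.665324; -0.967465, +0.226436, +0.112866]
β = atan2(√(R₁₃²+R₂₃²), R₃₃) = 1.457689; α = atan2(R₂₃, R₁₃) mod 2π = 2.407919; γ = atan2(R₃₂, −R₃₁) mod 2π = 0.229912
Need the full column D^4_{m',-2} for m'=−4..4 at α=2.4079, β=1.4577, γ=0.2299.
cos(β/2)=0.745944, sin(β/2)=0.666008
d^4_{-4,-2}: single k=2 term ⇒ +0.404368;  D = -0.317773-0.250067i
d^4_{-3,-2}: k∈[1..2] ⇒ +0.320250 -0.765872 = -0.445623;  D = -0.075567-0.439169i
d^4_{-2,-2}: k∈[0..2] ⇒ +0.095863 -0.917020 +0.913767 = +0.092610;  D = +0.049450-0.078303i
d^4_{-1,-2}: k∈[0..2] ⇒ -0.363129 +1.447362 -0.769188 = +0.315045;  D = -0.303306+0.085201i
d^4_{0,-2}: k∈[0..2] ⇒ +0.724968 -1.541112 +0.460693 = -0.355450;  D = -0.318530-0.157746i
d^4_{1,-2}: k∈[0..2] ⇒ -0.964908 +1.153782 -0.183950 = +0.004924;  D = -0.001814-0.004577i
d^4_{2,-2}: k∈[0..2] ⇒ +0.913767 -0.582736 +0.038711 = +0.369742;  D = -0.128995+0.346510i
d^4_{3,-2}: k∈[0..1] ⇒ -0.610524 +0.162229 = -0.448295;  D = -0.397480+0.207311i
d^4_{4,-2}: single k=0 term ⇒ +0.256962;  D = -0.248787-0.064301i
Y_4^{m'}(θ=2.5124,φ=4.2489) and Σ D·Y over m':
  (-0.3178-0.2501i)·(-0.0148+0.0510i)  (-0.0756-0.4392i)·(-0.2029+0.0370i)  (+0.0494-0.0783i)·(-0.2487-0.3313i)  (-0.3033+0.0852i)·(+0.1586-0.3173i)  (-0.3185-0.1577i)·(-0.1751+0.0000i)  (-0.0018-0.0046i)·(-0.1586-0.3173i)  (-0.1290+0.3465i)·(-0.2487+0.3313i)  (-0.3975+0.2073i)·(+0.2029+0.0370i)  (-0.2488-0.0643i)·(-0.0148-0.0510i)
Y_4^-2(R⁻¹ n̂) = -0.126306+0.127664i

Re=-0.1263 Im=0.1277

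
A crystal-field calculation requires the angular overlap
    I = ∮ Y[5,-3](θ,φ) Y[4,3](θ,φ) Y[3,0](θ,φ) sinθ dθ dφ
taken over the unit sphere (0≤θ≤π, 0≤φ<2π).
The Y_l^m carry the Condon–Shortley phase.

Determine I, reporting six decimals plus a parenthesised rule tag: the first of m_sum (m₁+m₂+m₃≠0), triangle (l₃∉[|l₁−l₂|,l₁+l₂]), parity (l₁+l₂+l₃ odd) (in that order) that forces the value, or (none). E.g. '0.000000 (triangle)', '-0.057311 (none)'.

0.103862 (none)

m-sum 0 ✓  L=12 even ✓  1≤3≤9 ✓
Π(2lᵢ+1) = 11×9×7 = 693
triangle coeff Δ(5,4,3) = 1/180180
Σ_t [2,4]: t=2:+1/576 t=3:−1/144 t=4:+1/576 = -1/288
(3j)²=20/1001 [(5 4 3; 0 0 0)], sign=+1
Σ_t [5,6]: t=5:−1/1440 t=6:+1/2880 = -1/2880
(3j)²=7/715 [(5 4 3; -3 3 0)], sign=+1
⇒ 4πI² = 252/1859
I = (+1)√(252/1859/(4π)) = 0.10386175
No selection rule forces the value: the integral is nonzero (none).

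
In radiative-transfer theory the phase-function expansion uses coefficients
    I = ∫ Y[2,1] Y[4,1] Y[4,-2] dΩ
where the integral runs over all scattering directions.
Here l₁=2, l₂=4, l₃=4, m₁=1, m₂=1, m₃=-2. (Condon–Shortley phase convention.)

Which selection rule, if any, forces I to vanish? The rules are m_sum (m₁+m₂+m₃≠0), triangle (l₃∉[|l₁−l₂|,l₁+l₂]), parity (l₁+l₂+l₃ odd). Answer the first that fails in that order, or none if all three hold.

Σmᵢ = 0  ✓
l₃∈[|l₁−l₂|,l₁+l₂]=[2,6], have l₃=4  ✓
Σlᵢ = 10 ⇒ even  ✓

none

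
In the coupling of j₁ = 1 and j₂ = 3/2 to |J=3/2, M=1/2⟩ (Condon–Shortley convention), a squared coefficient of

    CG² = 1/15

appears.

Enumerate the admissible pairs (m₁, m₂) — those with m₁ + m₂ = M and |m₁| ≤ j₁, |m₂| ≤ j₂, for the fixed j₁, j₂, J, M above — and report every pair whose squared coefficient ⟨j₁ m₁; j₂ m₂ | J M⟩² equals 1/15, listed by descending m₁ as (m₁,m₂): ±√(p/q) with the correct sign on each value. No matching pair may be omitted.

(0,1/2): −√(1/15)

Admissible pairs with m₁+m₂ = M = 1/2: (-1,3/2), (0,1/2), (1,-1/2)
  (m₁,m₂)=(1,-1/2): CG² = 8/15, CG = +√(8/15)
  (m₁,m₂)=(0,1/2): CG² = 1/15, CG = −√(1/15)   ← matches the target
  (m₁,m₂)=(-1,3/2): CG² = 2/5, CG = −√(2/5)
Pairs with CG² = 1/15: (0,1/2): −√(1/15)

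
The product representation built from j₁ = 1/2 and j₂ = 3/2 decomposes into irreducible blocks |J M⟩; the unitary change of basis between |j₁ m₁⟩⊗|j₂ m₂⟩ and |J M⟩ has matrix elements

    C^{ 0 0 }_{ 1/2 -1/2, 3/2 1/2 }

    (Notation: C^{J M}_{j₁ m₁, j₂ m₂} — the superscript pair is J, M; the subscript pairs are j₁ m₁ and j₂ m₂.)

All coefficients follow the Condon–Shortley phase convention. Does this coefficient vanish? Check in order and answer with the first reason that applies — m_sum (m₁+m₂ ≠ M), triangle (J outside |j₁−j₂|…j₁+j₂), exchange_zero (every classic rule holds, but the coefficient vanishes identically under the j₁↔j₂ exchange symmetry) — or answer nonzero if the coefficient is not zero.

triangle

m-sum: m₁+m₂ = -1/2+1/2 = 0, M = 0  ✓
triangle: need |j₁−j₂| ≤ J ≤ j₁+j₂, i.e. J ∈ [1, 2]; J = 0 is outside ✗ ⇒ coefficient is 0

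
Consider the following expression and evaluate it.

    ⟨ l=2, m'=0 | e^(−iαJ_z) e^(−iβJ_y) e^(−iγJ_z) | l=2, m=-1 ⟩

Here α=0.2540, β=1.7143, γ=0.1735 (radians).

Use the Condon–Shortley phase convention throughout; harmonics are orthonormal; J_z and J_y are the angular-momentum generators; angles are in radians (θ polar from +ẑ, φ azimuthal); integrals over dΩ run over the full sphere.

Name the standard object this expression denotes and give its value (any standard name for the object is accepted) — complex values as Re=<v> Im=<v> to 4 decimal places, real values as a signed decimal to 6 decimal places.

This is a Wigner D-matrix element — the rotation-matrix element ⟨l m'| R(α,β,γ) |l m⟩ in the angular-momentum basis.
D^2_{0,-1}(0.2540,1.7143,0.1735) = e^{-i·0·0.2540}·d^2_{0,-1}(1.7143)·e^{-i·-1·0.1735}. Compute d first:
Half-angle: c=0.654595, s=0.755980. N=√(2·2·1·6)=4.898979
The bounds max(0,m−m')=0 and min(l+m,l−m')=1 give 2 terms
  k=0: (−1)^1·4.8990/(2)·0.6546^3·0.7560^1 = -0.519402
  k=1: (−1)^2·4.8990/(2)·0.6546^1·0.7560^3 = +0.692754
d^2_{0,-1}(1.7143) = -0.519402 +0.692754 = +0.173352
D = (+1.000000+0.000000i)·(+0.173352)·(+0.984987+0.172631i) = +0.170750+0.029926i

Wigner D-matrix element, Re=0.1707 Im=0.0299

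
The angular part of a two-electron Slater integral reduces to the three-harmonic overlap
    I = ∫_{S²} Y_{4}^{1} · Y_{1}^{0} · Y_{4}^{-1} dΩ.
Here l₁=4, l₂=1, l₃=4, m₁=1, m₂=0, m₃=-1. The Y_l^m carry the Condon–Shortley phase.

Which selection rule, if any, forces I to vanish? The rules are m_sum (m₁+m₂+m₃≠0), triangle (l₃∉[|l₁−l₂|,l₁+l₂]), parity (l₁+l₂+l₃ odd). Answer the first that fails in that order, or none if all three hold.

m₁+m₂+m₃ = 1 + 0 − 1 = 0  ✓
triangle: |4−1|=3 ≤ l₃=4 ≤ 4+1=5  ✓
parity: l₁+l₂+l₃ = 9 is odd  ✗

parity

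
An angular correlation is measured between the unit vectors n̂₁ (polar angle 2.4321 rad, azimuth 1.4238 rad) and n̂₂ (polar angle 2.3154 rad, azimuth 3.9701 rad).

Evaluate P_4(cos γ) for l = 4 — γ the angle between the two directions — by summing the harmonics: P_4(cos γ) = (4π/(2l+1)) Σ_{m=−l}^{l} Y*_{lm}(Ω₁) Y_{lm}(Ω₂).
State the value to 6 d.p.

Expand P_4 via completeness: Σ_{m} conj(Y_{4,m}) at Ω₁ times Y_{4,m} at Ω₂ —
  m=-4: (0.06632 - 0.04421j) × (-0.12748 + 0.02220j) = -0.00747 + 0.00711j  (running Σ = -0.00747 + 0.00711j)
  m=-3: (0.11206 + 0.23742j) × (-0.26727 - 0.20575j) = 0.01890 - 0.08651j  (running Σ = 0.01143 - 0.07940j)
  m=-2: (-0.41161 + 0.12462j) × (-0.03450 - 0.39915j) = 0.06394 + 0.15999j  (running Σ = 0.07537 + 0.08059j)
  m=-1: (-0.03525 - 0.23808j) × (0.03422 - 0.03731j) = -0.01009 - 0.00683j  (running Σ = 0.06528 + 0.07375j)
  m=0: (-0.28264 + 0.00000j) × (-0.35921 + 0.00000j) = 0.10153 + 0.00000j  (running Σ = 0.16681 + 0.07375j)
  m=1: (0.03525 - 0.23808j) × (-0.03422 - 0.03731j) = -0.01009 + 0.00683j  (running Σ = 0.15672 + 0.08059j)
  m=2: (-0.41161 - 0.12462j) × (-0.03450 + 0.39915j) = 0.06394 - 0.15999j  (running Σ = 0.22066 - 0.07940j)
  m=3: (-0.11206 + 0.23742j) × (0.26727 - 0.20575j) = 0.01890 + 0.08651j  (running Σ = 0.23956 + 0.00711j)
  m=4: (0.06632 + 0.04421j) × (-0.12748 - 0.02220j) = -0.00747 - 0.00711j  (running Σ = 0.23209 - 0.00000j)
Total Σ_m = 0.23209 - 0.00000j. Multiply by 1.396263: 0.32405 - 0.00000j. P_4(cos γ) = 0.324054

0.324054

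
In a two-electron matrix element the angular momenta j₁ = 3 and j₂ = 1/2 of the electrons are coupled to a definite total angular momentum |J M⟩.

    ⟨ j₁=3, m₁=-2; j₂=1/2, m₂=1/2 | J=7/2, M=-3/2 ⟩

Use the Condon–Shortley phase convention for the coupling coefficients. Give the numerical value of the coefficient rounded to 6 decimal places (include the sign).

+0.534522

j₁+j₂−J=0  J+j₁−j₂=6  J−j₁+j₂=1  j₁+j₂+J+1=8
(j₁±m₁, j₂±m₂, J±M) = (1,5,1,0,2,5)
P² = 28800/7
sum k=0..0:
  [0] +1/120 = 1/120
S = 1/120
C² = P²·S² = 2/7 ; C = +0.534522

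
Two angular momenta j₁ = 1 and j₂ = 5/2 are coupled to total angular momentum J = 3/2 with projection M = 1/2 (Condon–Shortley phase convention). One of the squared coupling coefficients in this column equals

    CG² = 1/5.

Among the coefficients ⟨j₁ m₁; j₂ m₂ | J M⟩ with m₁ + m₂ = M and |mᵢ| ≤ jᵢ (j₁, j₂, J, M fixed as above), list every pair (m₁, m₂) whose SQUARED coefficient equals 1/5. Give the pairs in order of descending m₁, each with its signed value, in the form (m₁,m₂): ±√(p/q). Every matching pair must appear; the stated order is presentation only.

Admissible pairs with m₁+m₂ = M = 1/2: (-1,3/2), (0,1/2), (1,-1/2)
  (m₁,m₂)=(1,-1/2): CG² = 1/5, CG = +√(1/5)   ← matches the target
  (m₁,m₂)=(0,1/2): CG² = 2/5, CG = −√(2/5)
  (m₁,m₂)=(-1,3/2): CG² = 2/5, CG = +√(2/5)
Pairs with CG² = 1/5: (1,-1/2): +√(1/5)

(1,-1/2): +√(1/5)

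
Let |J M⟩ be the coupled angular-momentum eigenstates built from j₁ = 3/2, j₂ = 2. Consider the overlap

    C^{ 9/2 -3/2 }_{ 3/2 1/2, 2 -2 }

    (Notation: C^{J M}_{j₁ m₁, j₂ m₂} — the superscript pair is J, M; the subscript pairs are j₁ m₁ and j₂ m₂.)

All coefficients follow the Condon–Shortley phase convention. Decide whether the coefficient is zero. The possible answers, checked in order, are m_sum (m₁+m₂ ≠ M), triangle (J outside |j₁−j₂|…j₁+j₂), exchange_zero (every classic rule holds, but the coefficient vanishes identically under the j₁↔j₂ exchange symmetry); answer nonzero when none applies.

triangle

m-sum: m₁+m₂ = 1/2+(-2) = -3/2, M = -3/2  ✓
triangle: need |j₁−j₂| ≤ J ≤ j₁+j₂, i.e. J ∈ [1/2, 7/2]; J = 9/2 is outside ✗ ⇒ coefficient is 0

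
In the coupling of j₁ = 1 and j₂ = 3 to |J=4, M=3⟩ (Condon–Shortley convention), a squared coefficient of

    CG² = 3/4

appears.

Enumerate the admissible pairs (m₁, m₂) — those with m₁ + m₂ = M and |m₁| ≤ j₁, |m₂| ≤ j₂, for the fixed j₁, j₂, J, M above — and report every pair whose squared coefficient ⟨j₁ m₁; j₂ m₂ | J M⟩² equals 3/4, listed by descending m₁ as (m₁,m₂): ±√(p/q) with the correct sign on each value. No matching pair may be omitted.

Admissible pairs with m₁+m₂ = M = 3: (0,3), (1,2)
  (m₁,m₂)=(1,2): CG² = 3/4, CG = +√(3/4)   ← matches the target
  (m₁,m₂)=(0,3): CG² = 1/4, CG = +√(1/4)
Pairs with CG² = 3/4: (1,2): +√(3/4)

(1,2): +√(3/4)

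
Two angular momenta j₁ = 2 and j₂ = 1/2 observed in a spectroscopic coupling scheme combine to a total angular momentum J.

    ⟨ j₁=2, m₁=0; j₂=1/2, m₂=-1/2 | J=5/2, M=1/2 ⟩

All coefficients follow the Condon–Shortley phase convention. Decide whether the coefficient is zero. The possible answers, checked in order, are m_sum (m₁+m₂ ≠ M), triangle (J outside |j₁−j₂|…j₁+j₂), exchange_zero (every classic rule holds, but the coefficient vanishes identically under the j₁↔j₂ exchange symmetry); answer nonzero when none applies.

m-sum: m₁+m₂ = 0+(-1/2) = -1/2, M = 1/2  ✗ ⇒ coefficient is 0

m_sum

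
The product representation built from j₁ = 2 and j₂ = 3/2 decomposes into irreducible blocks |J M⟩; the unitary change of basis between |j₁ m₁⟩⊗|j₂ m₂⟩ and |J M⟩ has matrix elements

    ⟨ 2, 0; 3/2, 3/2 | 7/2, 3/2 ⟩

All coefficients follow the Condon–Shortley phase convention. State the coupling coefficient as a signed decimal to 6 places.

j₁+j₂−J=0  J+j₁−j₂=4  J−j₁+j₂=3  j₁+j₂+J+1=8
(j₁±m₁, j₂±m₂, J±M) = (2,2,3,0,5,2)
P² = 1152/7
sum k=0..0:
  [0] +1/24 = 1/24
S = 1/24
C² = P²·S² = 2/7 ; C = +0.534522

+0.534522  (= +√(2/7))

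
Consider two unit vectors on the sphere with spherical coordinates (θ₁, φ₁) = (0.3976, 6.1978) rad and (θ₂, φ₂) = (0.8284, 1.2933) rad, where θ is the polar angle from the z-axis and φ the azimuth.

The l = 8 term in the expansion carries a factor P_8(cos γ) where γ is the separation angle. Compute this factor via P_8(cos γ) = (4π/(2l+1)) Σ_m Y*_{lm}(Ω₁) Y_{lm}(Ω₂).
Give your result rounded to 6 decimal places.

Summing Y*_{l m}(θ₁,φ₁)·Y_{l m}(θ₂,φ₂) over m ∈ [−8, 8]; prefactor 4π/(2·8+1) = 0.739198:
  term(m=-8) = 0.00000 + 0.00001j   from Y*(Ω₁)=0.00020 - 0.00016j, Y(Ω₂)=-0.02708 + 0.03568j
  term(m=-7) = -0.00040 + 0.00009j   from Y*(Ω₁)=0.00205 - 0.00140j, Y(Ω₂)=-0.15316 - 0.05970j
  term(m=-6) = -0.00214 - 0.00481j   from Y*(Ω₁)=0.01299 - 0.00731j, Y(Ω₂)=0.03318 - 0.35124j
  term(m=-5) = 0.02401 - 0.01679j   from Y*(Ω₁)=0.05792 - 0.02635j, Y(Ω₂)=0.45271 - 0.08393j
  term(m=-4) = 0.03801 + 0.03674j   from Y*(Ω₁)=0.18535 - 0.06589j, Y(Ω₂)=0.11951 + 0.24072j
  term(m=-3) = 0.04025 - 0.06193j   from Y*(Ω₁)=0.41067 - 0.10756j, Y(Ω₂)=0.12867 - 0.11709j
  term(m=-2) = 0.19389 + 0.07839j   from Y*(Ω₁)=0.55088 - 0.09500j, Y(Ω₂)=0.31797 + 0.19714j
  term(m=-1) = 0.00021 - 0.00106j   from Y*(Ω₁)=0.22334 - 0.01912j, Y(Ω₂)=0.00132 - 0.00463j
  term(m=+0) = -0.15737 + 0.00000j   from Y*(Ω₁)=-0.42538 + 0.00000j, Y(Ω₂)=0.36994 + 0.00000j
  term(m=+1) = 0.00021 + 0.00106j   from Y*(Ω₁)=-0.22334 - 0.01912j, Y(Ω₂)=-0.00132 - 0.00463j
  term(m=+2) = 0.19389 - 0.07839j   from Y*(Ω₁)=0.55088 + 0.09500j, Y(Ω₂)=0.31797 - 0.19714j
  term(m=+3) = 0.04025 + 0.06193j   from Y*(Ω₁)=-0.41067 - 0.10756j, Y(Ω₂)=-0.12867 - 0.11709j
  term(m=+4) = 0.03801 - 0.03674j   from Y*(Ω₁)=0.18535 + 0.06589j, Y(Ω₂)=0.11951 - 0.24072j
  term(m=+5) = 0.02401 + 0.01679j   from Y*(Ω₁)=-0.05792 - 0.02635j, Y(Ω₂)=-0.45271 - 0.08393j
  term(m=+6) = -0.00214 + 0.00481j   from Y*(Ω₁)=0.01299 + 0.00731j, Y(Ω₂)=0.03318 + 0.35124j
  term(m=+7) = -0.00040 - 0.00009j   from Y*(Ω₁)=-0.00205 - 0.00140j, Y(Ω₂)=0.15316 - 0.05970j
  term(m=+8) = 0.00000 - 0.00001j   from Y*(Ω₁)=0.00020 + 0.00016j, Y(Ω₂)=-0.02708 - 0.03568j
Σ over m = 0.43030 - 0.00000j; ×(4π/17) → 0.31808 - 0.00000j. Real part: 0.318080

0.318080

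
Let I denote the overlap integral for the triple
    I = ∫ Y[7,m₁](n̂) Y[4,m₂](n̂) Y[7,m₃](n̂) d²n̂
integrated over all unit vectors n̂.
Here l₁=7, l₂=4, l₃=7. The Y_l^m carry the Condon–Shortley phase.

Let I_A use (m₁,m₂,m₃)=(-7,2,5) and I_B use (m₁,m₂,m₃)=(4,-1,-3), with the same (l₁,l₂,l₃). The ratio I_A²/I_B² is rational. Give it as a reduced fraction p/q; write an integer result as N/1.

198/91

Shared (l₁,l₂,l₃)=(7,4,7): N and (l;000)² cancel in I_A²/I_B².
A: Δ = 4!·10!·4!/19! = 1/58198140; Racah Σ t=4..4: t=4:+1/348364800 = 1/348364800; ⇒ 3j(7 4 7; -7 2 5)² = 11/646, sgn +1
B: Δ = 4!·10!·4!/19! = 1/58198140; Racah Σ t=0..3: t=0:+1/4354560 t=1:−1/1935360 t=2:+1/8709120 t=3:−1/522547200 = -13/74649600; ⇒ 3j(7 4 7; 4 -1 -3)² = 91/11628, sgn -1
I_A²/I_B² = (11/646)/(91/11628) = 198/91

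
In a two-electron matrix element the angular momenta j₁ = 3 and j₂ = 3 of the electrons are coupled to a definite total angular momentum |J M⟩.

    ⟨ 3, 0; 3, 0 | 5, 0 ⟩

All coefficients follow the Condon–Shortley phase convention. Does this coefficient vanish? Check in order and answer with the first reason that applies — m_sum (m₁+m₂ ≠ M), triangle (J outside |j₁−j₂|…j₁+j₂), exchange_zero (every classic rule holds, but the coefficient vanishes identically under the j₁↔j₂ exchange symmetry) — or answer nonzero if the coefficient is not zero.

exchange_zero

m-sum: m₁+m₂ = 0+0 = 0, M = 0  ✓
triangle: |j₁−j₂| = 0 ≤ J = 5 ≤ j₁+j₂ = 6  ✓
exchange: j₁=j₂ and m₁=m₂, and (−1)^(j₁+j₂−J) = (−1)^1 = −1 forces ⟨j₁m₁;j₂m₂|JM⟩ = −⟨j₂m₂;j₁m₁|JM⟩ = −⟨j₁m₁;j₂m₂|JM⟩ ⇒ the coefficient vanishes identically
Racah sum check: Σ_k collapses to 0 ⇒ CG = 0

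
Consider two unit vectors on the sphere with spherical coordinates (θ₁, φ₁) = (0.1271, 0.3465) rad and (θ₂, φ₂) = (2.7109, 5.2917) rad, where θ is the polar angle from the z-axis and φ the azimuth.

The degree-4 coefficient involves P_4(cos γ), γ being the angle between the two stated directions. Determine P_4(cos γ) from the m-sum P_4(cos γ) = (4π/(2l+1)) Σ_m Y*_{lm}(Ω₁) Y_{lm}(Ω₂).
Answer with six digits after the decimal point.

0.144727

Addition theorem: P_4(cos γ) = (4π/9) Σ_m Y*_{lm}(Ω₁) Y_{lm}(Ω₂), m = −4…4:
  [-4]  conj(Y_{4,-4})(Ω₁) = 0.00002 + 0.00011j ; Y_{4,-4}(Ω₂) = -0.00913 - 0.00987j ; Δ = 0.00000 - 0.00000j
  [-3]  conj(Y_{4,-3})(Ω₁) = 0.00128 + 0.00218j ; Y_{4,-3}(Ω₂) = 0.08162 - 0.01377j ; Δ = 0.00013 + 0.00016j
  [-2]  conj(Y_{4,-2})(Ω₁) = 0.02435 + 0.02022j ; Y_{4,-2}(Ω₂) = -0.11165 + 0.25537j ; Δ = -0.00788 + 0.00396j
  [-1]  conj(Y_{4,-1})(Ω₁) = 0.21750 + 0.07853j ; Y_{4,-1}(Ω₂) = -0.27313 - 0.41751j ; Δ = -0.02662 - 0.11226j
  [+0]  conj(Y_{4,0})(Ω₁) = 0.77925 + 0.00000j ; Y_{4,0}(Ω₂) = 0.22121 + 0.00000j ; Δ = 0.17238 + 0.00000j
  [+1]  conj(Y_{4,1})(Ω₁) = -0.21750 + 0.07853j ; Y_{4,1}(Ω₂) = 0.27313 - 0.41751j ; Δ = -0.02662 + 0.11226j
  [+2]  conj(Y_{4,2})(Ω₁) = 0.02435 - 0.02022j ; Y_{4,2}(Ω₂) = -0.11165 - 0.25537j ; Δ = -0.00788 - 0.00396j
  [+3]  conj(Y_{4,3})(Ω₁) = -0.00128 + 0.00218j ; Y_{4,3}(Ω₂) = -0.08162 - 0.01377j ; Δ = 0.00013 - 0.00016j
  [+4]  conj(Y_{4,4})(Ω₁) = 0.00002 - 0.00011j ; Y_{4,4}(Ω₂) = -0.00913 + 0.00987j ; Δ = 0.00000 + 0.00000j
Accumulated sum 0.10365 + 0.00000j; after 4π/(2l+1) scaling, 0.14473 + 0.00000j ⇒ P_4 = 0.144727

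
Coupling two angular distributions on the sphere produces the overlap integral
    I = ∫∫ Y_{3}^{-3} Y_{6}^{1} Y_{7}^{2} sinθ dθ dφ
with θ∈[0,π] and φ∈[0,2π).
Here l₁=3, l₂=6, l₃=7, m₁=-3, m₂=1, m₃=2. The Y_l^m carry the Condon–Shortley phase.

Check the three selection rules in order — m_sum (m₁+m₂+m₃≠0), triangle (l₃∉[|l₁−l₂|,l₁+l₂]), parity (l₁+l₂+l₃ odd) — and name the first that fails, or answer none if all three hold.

m₁+m₂+m₃ = -3 + 1 + 2 = 0  ✓
triangle: |3−6|=3 ≤ l₃=7 ≤ 3+6=9  ✓
parity: l₁+l₂+l₃ = 16 is even  ✓

none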